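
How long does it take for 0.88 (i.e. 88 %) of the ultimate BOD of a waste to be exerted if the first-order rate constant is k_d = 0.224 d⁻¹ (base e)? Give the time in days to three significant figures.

t ≈ 9.47 d

y/L₀ = 1 − e^(−k_d t) = 0.88 ⇒ e^(−k_d t) = 0.120
t = −ln(0.120) / 0.224 = 2.120 / 0.224 = 9.465 d.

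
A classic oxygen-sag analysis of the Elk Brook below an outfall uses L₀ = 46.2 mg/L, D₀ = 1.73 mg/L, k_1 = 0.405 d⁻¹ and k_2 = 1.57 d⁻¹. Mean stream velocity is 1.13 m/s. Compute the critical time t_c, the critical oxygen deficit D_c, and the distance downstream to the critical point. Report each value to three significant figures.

With k_2/k_1 = 3.877 and 1 − D₀(k_2−k_1)/(k_1 L₀) = 0.8923,
t_c = ln(3.877 × 0.8923) / (1.57 − 0.405) = ln(3.459) / 1.165 = 1.241/1.165 = 1.065 d.
D_c = (k_1/k_2) L₀ e^(−k_1 t_c) = (0.405/1.57) × 46.2 × e^(−0.405×1.065) = 0.2580 × 46.2 × 0.6496 = 7.742 mg/L.
x_c = v t_c = 1.13 m/s × 1.065 d × 86400 s/d = 104000 m ≈ 104 km.

t_c ≈ 1.07 d; D_c ≈ 7.74 mg/L; x_c ≈ 104 km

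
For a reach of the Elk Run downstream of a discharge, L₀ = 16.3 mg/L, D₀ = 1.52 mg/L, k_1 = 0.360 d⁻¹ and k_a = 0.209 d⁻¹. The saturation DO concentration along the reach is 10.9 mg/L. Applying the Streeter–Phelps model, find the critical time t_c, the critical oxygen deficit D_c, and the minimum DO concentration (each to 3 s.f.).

t_c ≈ 3.35 d; D_c ≈ 8.41 mg/L; min DO ≈ 2.49 mg/L

t_c = [1/(k_a−k_1)] ln[(k_a/k_1)(1 − D₀(k_a−k_1)/(k_1 L₀))]
= [1/(0.209−0.360)] ln[(0.209/0.360)(1 − 1.52×-0.1510/(0.360×16.3))]
= (1/-0.1510) ln[0.5806 × 1.039] = -6.623 × ln(0.6033) = -6.623 × -0.5054 = 3.347 d.
L(t_c) = L₀ e^(−k_1 t_c) = 16.3 × 0.2997 = 4.885 mg/L, and at the critical point k_a D_c = k_1 L, so D_c = (0.360/0.209) × 4.885 = 8.415 mg/L.
Minimum DO = C_s − D_c = 10.9 − 8.415 = 2.485 mg/L.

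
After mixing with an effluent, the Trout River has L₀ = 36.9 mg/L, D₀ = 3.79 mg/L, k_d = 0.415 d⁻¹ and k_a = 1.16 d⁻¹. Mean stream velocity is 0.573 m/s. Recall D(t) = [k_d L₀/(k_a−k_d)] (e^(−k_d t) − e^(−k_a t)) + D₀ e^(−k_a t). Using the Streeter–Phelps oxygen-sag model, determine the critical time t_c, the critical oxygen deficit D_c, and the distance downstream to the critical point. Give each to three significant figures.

At the critical point dD/dt = 0, so k_d L₀ e^(−k_d t) = k_a D. Substituting D(t) from the Streeter–Phelps equation and solving for t gives
t_c = ln[(k_a/k_d)(1 − D₀(k_a−k_d)/(k_d L₀))] / (k_a−k_d).
Here k_a−k_d = 0.7450 d⁻¹ and 1 − D₀(k_a−k_d)/(k_d L₀) = 1 − 3.79×0.7450/(0.415×36.9) = 0.8156, so
t_c = ln(2.795 × 0.8156) / 0.7450 = 0.8241 / 0.7450 = 1.106 d.
L(t_c) = L₀ e^(−k_d t_c) = 36.9 × 0.6319 = 23.32 mg/L, and at the critical point k_a D_c = k_d L, so D_c = (0.415/1.16) × 23.32 = 8.342 mg/L.
x_c = v t_c = 0.573 m/s × 1.106 d × 86400 s/d = 54760 m ≈ 54.8 km.

t_c ≈ 1.11 d; D_c ≈ 8.34 mg/L; x_c ≈ 54.8 km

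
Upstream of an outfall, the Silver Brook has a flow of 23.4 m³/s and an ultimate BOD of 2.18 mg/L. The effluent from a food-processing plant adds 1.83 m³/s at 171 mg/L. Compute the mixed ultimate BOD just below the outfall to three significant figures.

14.4 mg/L

Flow-weighted mixing: C = (Q_r C_r + Q_w C_w)/(Q_r + Q_w)
= (23.4×2.18 + 1.83×171)/(23.4 + 1.83) = 363.9/25.23 = 14.42 mg/L.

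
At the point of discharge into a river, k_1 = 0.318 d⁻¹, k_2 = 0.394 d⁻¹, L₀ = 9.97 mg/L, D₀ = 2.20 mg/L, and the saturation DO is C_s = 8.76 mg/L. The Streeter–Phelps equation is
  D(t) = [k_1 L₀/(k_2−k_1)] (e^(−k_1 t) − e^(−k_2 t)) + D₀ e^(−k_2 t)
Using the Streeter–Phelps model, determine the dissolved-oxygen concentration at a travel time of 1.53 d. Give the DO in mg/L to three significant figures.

DO ≈ 4.74 mg/L

k_1 L₀/(k_2−k_1) = 0.318×9.97/(0.394−0.318) = 3.170/0.07600 = 41.72 mg/L.
e^(−k_1 t) = e^(−0.318×1.530) = 0.6147; e^(−k_2 t) = e^(−0.394×1.530) = 0.5473.
D = 41.72 × (0.6147 − 0.5473) + 2.20 × 0.5473 = 2.815 + 1.204 = 4.019 mg/L.
DO = C_s − D = 8.76 − 4.019 = 4.741 mg/L.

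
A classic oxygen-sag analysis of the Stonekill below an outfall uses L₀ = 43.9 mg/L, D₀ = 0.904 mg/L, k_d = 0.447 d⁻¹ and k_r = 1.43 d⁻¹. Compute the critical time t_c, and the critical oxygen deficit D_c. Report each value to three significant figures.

t_c ≈ 1.14 d; D_c ≈ 8.26 mg/L

At the critical point dD/dt = 0, so k_d L₀ e^(−k_d t) = k_r D. Substituting D(t) from the Streeter–Phelps equation and solving for t gives
t_c = ln[(k_r/k_d)(1 − D₀(k_r−k_d)/(k_d L₀))] / (k_r−k_d).
Here k_r−k_d = 0.9830 d⁻¹ and 1 − D₀(k_r−k_d)/(k_d L₀) = 1 − 0.904×0.9830/(0.447×43.9) = 0.9547, so
t_c = ln(3.199 × 0.9547) / 0.9830 = 1.117 / 0.9830 = 1.136 d.
D_c = (k_d/k_r) L₀ e^(−k_d t_c) = (0.447/1.43) × 43.9 × e^(−0.447×1.136) = 0.3126 × 43.9 × 0.6019 = 8.259 mg/L.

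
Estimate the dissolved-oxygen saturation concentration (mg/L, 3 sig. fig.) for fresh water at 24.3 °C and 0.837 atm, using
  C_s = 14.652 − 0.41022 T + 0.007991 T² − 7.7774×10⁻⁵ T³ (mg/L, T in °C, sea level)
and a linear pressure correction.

At sea level: C_s = 14.652 − 0.41022×24.3 + 0.007991×24.3² − 7.7774×10⁻⁵×24.3³ = 8.286 mg/L.
Pressure correction: C_s' = 8.286 × 0.837 = 6.936 mg/L.

C_s ≈ 6.94 mg/L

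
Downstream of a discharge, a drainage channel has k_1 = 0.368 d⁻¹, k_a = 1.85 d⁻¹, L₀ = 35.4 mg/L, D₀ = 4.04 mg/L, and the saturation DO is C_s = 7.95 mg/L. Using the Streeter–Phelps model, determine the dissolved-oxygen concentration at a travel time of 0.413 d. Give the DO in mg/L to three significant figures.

DO ≈ 2.61 mg/L

k_1 L₀/(k_a−k_1) = 0.368×35.4/(1.85−0.368) = 13.03/1.482 = 8.790 mg/L.
e^(−k_1 t) = e^(−0.368×0.4130) = 0.8590; e^(−k_a t) = e^(−1.85×0.4130) = 0.4658.
D = 8.790 × (0.8590 − 0.4658) + 4.04 × 0.4658 = 3.457 + 1.882 = 5.338 mg/L.
DO = C_s − D = 7.95 − 5.338 = 2.612 mg/L.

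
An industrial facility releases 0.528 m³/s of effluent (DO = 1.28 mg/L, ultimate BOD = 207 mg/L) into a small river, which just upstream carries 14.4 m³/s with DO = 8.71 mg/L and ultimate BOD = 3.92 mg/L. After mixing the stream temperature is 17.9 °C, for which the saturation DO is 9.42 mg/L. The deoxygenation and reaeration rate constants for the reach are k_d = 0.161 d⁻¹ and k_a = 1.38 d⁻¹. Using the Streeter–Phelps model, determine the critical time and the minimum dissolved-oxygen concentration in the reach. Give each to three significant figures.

t_c ≈ 0.869 d; minimum DO ≈ 8.29 mg/L

Mixed DO = (14.4×8.71 + 0.528×1.28)/(14.4+0.528) = 126.1/14.93 = 8.447 mg/L.
Mixed L₀ = (14.4×3.92 + 0.528×207)/(14.93) = 165.7/14.93 = 11.10 mg/L.
Initial deficit D₀ = C_s − DO₀ = 9.42 − 8.447 = 0.9728 mg/L.
t_c = (1/1.219) ln[(1.38/0.161)(1 − 0.9728×1.219/(0.161×11.10))] = 0.8203 × ln(2.885) = 0.8693 d.
D_c = (0.161/1.38) × 11.10 × e^(−0.161×0.8693) = 0.1167 × 11.10 × 0.8694 = 1.126 mg/L.
Minimum DO = 9.42 − 1.126 = 8.294 mg/L.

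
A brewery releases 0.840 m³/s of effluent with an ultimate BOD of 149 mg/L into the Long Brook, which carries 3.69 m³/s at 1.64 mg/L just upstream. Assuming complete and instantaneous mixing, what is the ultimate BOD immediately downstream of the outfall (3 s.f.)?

Flow-weighted mixing: C = (Q_r C_r + Q_w C_w)/(Q_r + Q_w)
= (3.69×1.64 + 0.840×149)/(3.69 + 0.840) = 131.2/4.530 = 28.97 mg/L.

29.0 mg/L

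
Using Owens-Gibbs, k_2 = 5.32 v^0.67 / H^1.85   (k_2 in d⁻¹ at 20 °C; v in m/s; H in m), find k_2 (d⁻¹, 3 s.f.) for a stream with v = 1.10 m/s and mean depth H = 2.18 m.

k_2 = 5.32 × 1.10^0.67 / 2.18^1.85 = 5.32 × 1.066 / 4.228 = 1.341 d⁻¹.

k_2 ≈ 1.34 d⁻¹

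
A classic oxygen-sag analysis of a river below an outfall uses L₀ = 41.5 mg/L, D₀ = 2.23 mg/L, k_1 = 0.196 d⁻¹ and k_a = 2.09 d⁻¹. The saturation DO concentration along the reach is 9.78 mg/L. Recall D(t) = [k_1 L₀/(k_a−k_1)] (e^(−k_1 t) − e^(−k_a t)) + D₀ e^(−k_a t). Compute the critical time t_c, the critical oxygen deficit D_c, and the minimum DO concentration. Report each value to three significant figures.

At the critical point dD/dt = 0, so k_1 L₀ e^(−k_1 t) = k_a D. Substituting D(t) from the Streeter–Phelps equation and solving for t gives
t_c = ln[(k_a/k_1)(1 − D₀(k_a−k_1)/(k_1 L₀))] / (k_a−k_1).
Here k_a−k_1 = 1.894 d⁻¹ and 1 − D₀(k_a−k_1)/(k_1 L₀) = 1 − 2.23×1.894/(0.196×41.5) = 0.4807, so
t_c = ln(10.66 × 0.4807) / 1.894 = 1.634 / 1.894 = 0.8629 d.
L(t_c) = L₀ e^(−k_1 t_c) = 41.5 × 0.8444 = 35.04 mg/L, and at the critical point k_a D_c = k_1 L, so D_c = (0.196/2.09) × 35.04 = 3.286 mg/L.
Minimum DO = C_s − D_c = 9.78 − 3.286 = 6.494 mg/L.

t_c ≈ 0.863 d; D_c ≈ 3.29 mg/L; min DO ≈ 6.49 mg/L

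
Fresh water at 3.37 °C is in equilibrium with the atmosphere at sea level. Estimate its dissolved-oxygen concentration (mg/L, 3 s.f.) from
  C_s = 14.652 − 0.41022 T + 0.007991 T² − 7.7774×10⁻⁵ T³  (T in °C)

C_s ≈ 13.4 mg/L

C_s = 14.652 − 0.41022×3.37 + 0.007991×3.37² − 7.7774×10⁻⁵×3.37³ = 13.36 mg/L.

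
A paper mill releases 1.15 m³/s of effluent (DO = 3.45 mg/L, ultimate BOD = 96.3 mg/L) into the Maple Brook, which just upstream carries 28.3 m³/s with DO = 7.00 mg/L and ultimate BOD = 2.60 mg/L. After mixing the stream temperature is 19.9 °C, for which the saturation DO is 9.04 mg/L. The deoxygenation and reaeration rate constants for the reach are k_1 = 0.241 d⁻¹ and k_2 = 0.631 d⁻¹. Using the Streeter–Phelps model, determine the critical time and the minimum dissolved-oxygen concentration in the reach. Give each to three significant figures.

Mixed DO = (28.3×7.00 + 1.15×3.45)/(28.3+1.15) = 202.1/29.45 = 6.861 mg/L.
Mixed L₀ = (28.3×2.60 + 1.15×96.3)/(29.45) = 184.3/29.45 = 6.259 mg/L.
Initial deficit D₀ = C_s − DO₀ = 9.04 − 6.861 = 2.179 mg/L.
t_c = (1/0.3900) ln[(0.631/0.241)(1 − 2.179×0.3900/(0.241×6.259))] = 2.564 × ln(1.143) = 0.3437 d.
D_c = (0.241/0.631) × 6.259 × e^(−0.241×0.3437) = 0.3819 × 6.259 × 0.9205 = 2.200 mg/L.
Minimum DO = 9.04 − 2.200 = 6.840 mg/L.

t_c ≈ 0.344 d; minimum DO ≈ 6.84 mg/L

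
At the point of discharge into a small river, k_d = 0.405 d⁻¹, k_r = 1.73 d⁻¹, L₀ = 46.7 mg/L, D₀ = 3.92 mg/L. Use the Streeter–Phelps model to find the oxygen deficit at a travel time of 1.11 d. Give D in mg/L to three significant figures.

D ≈ 7.59 mg/L

k_d L₀/(k_r−k_d) = 0.405×46.7/(1.73−0.405) = 18.91/1.325 = 14.27 mg/L.
e^(−k_d t) = e^(−0.405×1.110) = 0.6379; e^(−k_r t) = e^(−1.73×1.110) = 0.1466.
D = 14.27 × (0.6379 − 0.1466) + 3.92 × 0.1466 = 7.014 + 0.5745 = 7.588 mg/L.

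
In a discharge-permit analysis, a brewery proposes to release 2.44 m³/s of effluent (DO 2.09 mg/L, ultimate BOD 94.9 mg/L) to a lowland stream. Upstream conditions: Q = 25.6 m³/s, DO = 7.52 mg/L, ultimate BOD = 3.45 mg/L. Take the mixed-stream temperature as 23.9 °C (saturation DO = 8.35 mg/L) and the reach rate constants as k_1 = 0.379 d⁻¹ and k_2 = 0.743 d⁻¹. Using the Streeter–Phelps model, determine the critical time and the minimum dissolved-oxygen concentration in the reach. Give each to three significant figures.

t_c ≈ 1.53 d; minimum DO ≈ 5.09 mg/L

Mixed DO = (25.6×7.52 + 2.44×2.09)/(25.6+2.44) = 197.6/28.04 = 7.047 mg/L.
Mixed L₀ = (25.6×3.45 + 2.44×94.9)/(28.04) = 319.9/28.04 = 11.41 mg/L.
Initial deficit D₀ = C_s − DO₀ = 8.35 − 7.047 = 1.303 mg/L.
t_c = (1/0.3640) ln[(0.743/0.379)(1 − 1.303×0.3640/(0.379×11.41))] = 2.747 × ln(1.745) = 1.530 d.
D_c = (0.379/0.743) × 11.41 × e^(−0.379×1.530) = 0.5101 × 11.41 × 0.5599 = 3.258 mg/L.
Minimum DO = 8.35 − 3.258 = 5.092 mg/L.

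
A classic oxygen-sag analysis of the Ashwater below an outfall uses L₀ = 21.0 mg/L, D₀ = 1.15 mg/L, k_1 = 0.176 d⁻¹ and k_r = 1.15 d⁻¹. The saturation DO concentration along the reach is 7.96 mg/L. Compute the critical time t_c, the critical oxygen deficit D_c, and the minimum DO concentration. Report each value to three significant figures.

t_c = [1/(k_r−k_1)] ln[(k_r/k_1)(1 − D₀(k_r−k_1)/(k_1 L₀))]
= [1/(1.15−0.176)] ln[(1.15/0.176)(1 − 1.15×0.9740/(0.176×21.0))]
= (1/0.9740) ln[6.534 × 0.6969] = 1.027 × ln(4.554) = 1.027 × 1.516 = 1.556 d.
D_c = (k_1/k_r) L₀ e^(−k_1 t_c) = (0.176/1.15) × 21.0 × e^(−0.176×1.556) = 0.1530 × 21.0 × 0.7604 = 2.444 mg/L.
Minimum DO = C_s − D_c = 7.96 − 2.444 = 5.516 mg/L.

t_c ≈ 1.56 d; D_c ≈ 2.44 mg/L; min DO ≈ 5.52 mg/L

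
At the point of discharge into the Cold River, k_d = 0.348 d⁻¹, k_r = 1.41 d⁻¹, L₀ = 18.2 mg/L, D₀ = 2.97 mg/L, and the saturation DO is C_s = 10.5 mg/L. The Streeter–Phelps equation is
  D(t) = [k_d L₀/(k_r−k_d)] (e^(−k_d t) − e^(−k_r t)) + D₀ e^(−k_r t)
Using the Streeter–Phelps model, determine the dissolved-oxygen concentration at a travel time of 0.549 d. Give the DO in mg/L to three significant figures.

k_d L₀/(k_r−k_d) = 0.348×18.2/(1.41−0.348) = 6.334/1.062 = 5.964 mg/L.
e^(−k_d t) = e^(−0.348×0.5490) = 0.8261; e^(−k_r t) = e^(−1.41×0.5490) = 0.4611.
D = 5.964 × (0.8261 − 0.4611) + 2.97 × 0.4611 = 2.177 + 1.370 = 3.546 mg/L.
DO = C_s − D = 10.5 − 3.546 = 6.954 mg/L.

DO ≈ 6.95 mg/L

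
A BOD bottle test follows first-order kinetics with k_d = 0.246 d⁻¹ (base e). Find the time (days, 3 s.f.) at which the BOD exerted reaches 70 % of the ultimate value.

t ≈ 4.89 d

y/L₀ = 1 − e^(−k_d t) = 0.70 ⇒ e^(−k_d t) = 0.300
t = −ln(0.300) / 0.246 = 1.204 / 0.246 = 4.894 d.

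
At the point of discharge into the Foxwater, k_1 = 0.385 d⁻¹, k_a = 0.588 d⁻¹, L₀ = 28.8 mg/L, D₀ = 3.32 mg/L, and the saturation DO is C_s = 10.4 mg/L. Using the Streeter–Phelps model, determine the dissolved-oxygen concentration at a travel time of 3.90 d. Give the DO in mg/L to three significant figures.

DO ≈ 3.41 mg/L

k_1 L₀/(k_a−k_1) = 0.385×28.8/(0.588−0.385) = 11.09/0.2030 = 54.62 mg/L.
e^(−k_1 t) = e^(−0.385×3.900) = 0.2228; e^(−k_a t) = e^(−0.588×3.900) = 0.1009.
D = 54.62 × (0.2228 − 0.1009) + 3.32 × 0.1009 = 6.656 + 0.3351 = 6.991 mg/L.
DO = C_s − D = 10.4 − 6.991 = 3.409 mg/L.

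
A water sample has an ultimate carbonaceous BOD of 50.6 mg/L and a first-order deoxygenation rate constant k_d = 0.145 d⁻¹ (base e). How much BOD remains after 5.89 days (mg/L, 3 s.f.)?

L ≈ 21.5 mg/L

L_t = L₀ e^(−k_d t) = 50.6 × e^(−0.145×5.89) = 50.6 × 0.4257 = 21.54 mg/L.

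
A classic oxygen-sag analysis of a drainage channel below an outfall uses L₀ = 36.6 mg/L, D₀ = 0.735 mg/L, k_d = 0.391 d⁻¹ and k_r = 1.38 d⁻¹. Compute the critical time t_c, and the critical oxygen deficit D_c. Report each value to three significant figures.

t_c ≈ 1.22 d; D_c ≈ 6.43 mg/L

t_c = [1/(k_r−k_d)] ln[(k_r/k_d)(1 − D₀(k_r−k_d)/(k_d L₀))]
= [1/(1.38−0.391)] ln[(1.38/0.391)(1 − 0.735×0.9890/(0.391×36.6))]
= (1/0.9890) ln[3.529 × 0.9492] = 1.011 × ln(3.350) = 1.011 × 1.209 = 1.222 d.
D_c = (k_d/k_r) L₀ e^(−k_d t_c) = (0.391/1.38) × 36.6 × e^(−0.391×1.222) = 0.2833 × 36.6 × 0.6200 = 6.430 mg/L.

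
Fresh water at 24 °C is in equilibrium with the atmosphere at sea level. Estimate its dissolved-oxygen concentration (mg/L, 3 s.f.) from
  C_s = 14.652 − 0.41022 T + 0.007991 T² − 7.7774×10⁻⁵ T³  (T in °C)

C_s = 14.652 − 0.41022×24 + 0.007991×24² − 7.7774×10⁻⁵×24³ = 8.334 mg/L.

C_s ≈ 8.33 mg/L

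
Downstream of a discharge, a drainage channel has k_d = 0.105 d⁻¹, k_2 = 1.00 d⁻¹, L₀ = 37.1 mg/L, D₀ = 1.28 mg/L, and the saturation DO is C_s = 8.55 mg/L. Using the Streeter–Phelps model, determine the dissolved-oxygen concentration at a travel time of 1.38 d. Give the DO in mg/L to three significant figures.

DO ≈ 5.56 mg/L

k_d L₀/(k_2−k_d) = 0.105×37.1/(1.00−0.105) = 3.896/0.8950 = 4.353 mg/L.
e^(−k_d t) = e^(−0.105×1.380) = 0.8651; e^(−k_2 t) = e^(−1.00×1.380) = 0.2516.
D = 4.353 × (0.8651 − 0.2516) + 1.28 × 0.2516 = 2.670 + 0.3220 = 2.992 mg/L.
DO = C_s − D = 8.55 − 2.992 = 5.558 mg/L.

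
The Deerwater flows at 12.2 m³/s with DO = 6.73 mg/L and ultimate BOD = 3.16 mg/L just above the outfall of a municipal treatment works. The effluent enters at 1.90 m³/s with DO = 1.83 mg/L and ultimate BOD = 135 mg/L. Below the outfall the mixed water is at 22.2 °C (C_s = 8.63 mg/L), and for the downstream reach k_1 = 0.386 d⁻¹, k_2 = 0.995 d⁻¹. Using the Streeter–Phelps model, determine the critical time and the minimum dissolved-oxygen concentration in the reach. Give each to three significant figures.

Mixed DO = (12.2×6.73 + 1.90×1.83)/(12.2+1.90) = 85.58/14.10 = 6.070 mg/L.
Mixed L₀ = (12.2×3.16 + 1.90×135)/(14.10) = 295.1/14.10 = 20.93 mg/L.
Initial deficit D₀ = C_s − DO₀ = 8.63 − 6.070 = 2.560 mg/L.
t_c = (1/0.6090) ln[(0.995/0.386)(1 − 2.560×0.6090/(0.386×20.93))] = 1.642 × ln(2.080) = 1.203 d.
D_c = (0.386/0.995) × 20.93 × e^(−0.386×1.203) = 0.3879 × 20.93 × 0.6286 = 5.103 mg/L.
Minimum DO = 8.63 − 5.103 = 3.527 mg/L.

t_c ≈ 1.20 d; minimum DO ≈ 3.53 mg/L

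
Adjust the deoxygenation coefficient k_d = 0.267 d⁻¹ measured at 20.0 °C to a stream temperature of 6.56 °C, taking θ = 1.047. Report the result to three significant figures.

k_d ≈ 0.144 d⁻¹

k_d(T₂) = k_d(T₁) · θ^(T₂−T₁) = 0.267 × 1.047^(6.56−20.0)
= 0.267 × 1.047^-13.4 = 0.267 × 0.5394 = 0.1440 d⁻¹.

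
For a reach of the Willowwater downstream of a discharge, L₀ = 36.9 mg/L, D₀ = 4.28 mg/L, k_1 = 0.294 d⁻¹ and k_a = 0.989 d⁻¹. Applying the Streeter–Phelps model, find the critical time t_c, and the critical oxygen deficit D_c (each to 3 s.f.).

At the critical point dD/dt = 0, so k_1 L₀ e^(−k_1 t) = k_a D. Substituting D(t) from the Streeter–Phelps equation and solving for t gives
t_c = ln[(k_a/k_1)(1 − D₀(k_a−k_1)/(k_1 L₀))] / (k_a−k_1).
Here k_a−k_1 = 0.6950 d⁻¹ and 1 − D₀(k_a−k_1)/(k_1 L₀) = 1 − 4.28×0.6950/(0.294×36.9) = 0.7258, so
t_c = ln(3.364 × 0.7258) / 0.6950 = 0.8926 / 0.6950 = 1.284 d.
D_c = (k_1/k_a) L₀ e^(−k_1 t_c) = (0.294/0.989) × 36.9 × e^(−0.294×1.284) = 0.2973 × 36.9 × 0.6855 = 7.519 mg/L.

t_c ≈ 1.28 d; D_c ≈ 7.52 mg/L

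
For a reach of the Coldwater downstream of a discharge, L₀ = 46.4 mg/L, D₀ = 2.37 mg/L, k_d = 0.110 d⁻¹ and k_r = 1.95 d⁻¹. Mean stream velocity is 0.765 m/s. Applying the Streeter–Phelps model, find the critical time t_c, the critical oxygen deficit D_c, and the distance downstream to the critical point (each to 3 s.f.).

t_c = [1/(k_r−k_d)] ln[(k_r/k_d)(1 − D₀(k_r−k_d)/(k_d L₀))]
= [1/(1.95−0.110)] ln[(1.95/0.110)(1 − 2.37×1.840/(0.110×46.4))]
= (1/1.840) ln[17.73 × 0.1456] = 0.5435 × ln(2.581) = 0.5435 × 0.9483 = 0.5154 d.
D_c = (k_d/k_r) L₀ e^(−k_d t_c) = (0.110/1.95) × 46.4 × e^(−0.110×0.5154) = 0.05641 × 46.4 × 0.9449 = 2.473 mg/L.
x_c = v t_c = 0.765 m/s × 0.5154 d × 86400 s/d = 34060 m ≈ 34.1 km.

t_c ≈ 0.515 d; D_c ≈ 2.47 mg/L; x_c ≈ 34.1 km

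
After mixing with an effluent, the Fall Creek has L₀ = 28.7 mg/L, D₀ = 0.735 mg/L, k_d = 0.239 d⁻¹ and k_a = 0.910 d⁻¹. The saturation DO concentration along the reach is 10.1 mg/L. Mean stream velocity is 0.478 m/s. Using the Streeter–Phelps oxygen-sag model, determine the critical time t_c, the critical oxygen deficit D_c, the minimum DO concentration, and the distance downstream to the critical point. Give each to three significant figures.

With k_a/k_d = 3.808 and 1 − D₀(k_a−k_d)/(k_d L₀) = 0.9281,
t_c = ln(3.808 × 0.9281) / (0.910 − 0.239) = ln(3.534) / 0.6710 = 1.262/0.6710 = 1.881 d.
D_c = (k_d/k_a) L₀ e^(−k_d t_c) = (0.239/0.910) × 28.7 × e^(−0.239×1.881) = 0.2626 × 28.7 × 0.6379 = 4.808 mg/L.
Minimum DO = C_s − D_c = 10.1 − 4.808 = 5.292 mg/L.
x_c = v t_c = 0.478 m/s × 1.881 d × 86400 s/d = 77700 m ≈ 77.7 km.

t_c ≈ 1.88 d; D_c ≈ 4.81 mg/L; min DO ≈ 5.29 mg/L; x_c ≈ 77.7 km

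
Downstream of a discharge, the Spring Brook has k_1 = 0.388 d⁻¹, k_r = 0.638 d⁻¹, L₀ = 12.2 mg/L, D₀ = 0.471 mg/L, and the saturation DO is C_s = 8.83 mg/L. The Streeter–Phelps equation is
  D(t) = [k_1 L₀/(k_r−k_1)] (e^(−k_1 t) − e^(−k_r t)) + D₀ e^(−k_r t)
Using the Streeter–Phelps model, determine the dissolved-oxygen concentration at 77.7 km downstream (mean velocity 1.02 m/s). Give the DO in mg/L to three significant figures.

Travel time t = x/v = 77.7 km / (1.02 m/s) = 77700 m / 1.02 m/s = 76180 s = 0.8817 d.
k_1 L₀/(k_r−k_1) = 0.388×12.2/(0.638−0.388) = 4.734/0.2500 = 18.93 mg/L.
e^(−k_1 t) = e^(−0.388×0.8817) = 0.7103; e^(−k_r t) = e^(−0.638×0.8817) = 0.5698.
D = 18.93 × (0.7103 − 0.5698) + 0.471 × 0.5698 = 2.660 + 0.2684 = 2.929 mg/L.
DO = C_s − D = 8.83 − 2.929 = 5.901 mg/L.

DO ≈ 5.90 mg/L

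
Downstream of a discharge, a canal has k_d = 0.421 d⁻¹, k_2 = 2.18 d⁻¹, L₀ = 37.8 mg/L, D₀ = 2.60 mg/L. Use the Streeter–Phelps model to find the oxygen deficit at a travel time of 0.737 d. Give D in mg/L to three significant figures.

D ≈ 5.34 mg/L

k_d L₀/(k_2−k_d) = 0.421×37.8/(2.18−0.421) = 15.91/1.759 = 9.047 mg/L.
e^(−k_d t) = e^(−0.421×0.7370) = 0.7332; e^(−k_2 t) = e^(−2.18×0.7370) = 0.2006.
D = 9.047 × (0.7332 − 0.2006) + 2.60 × 0.2006 = 4.819 + 0.5214 = 5.341 mg/L.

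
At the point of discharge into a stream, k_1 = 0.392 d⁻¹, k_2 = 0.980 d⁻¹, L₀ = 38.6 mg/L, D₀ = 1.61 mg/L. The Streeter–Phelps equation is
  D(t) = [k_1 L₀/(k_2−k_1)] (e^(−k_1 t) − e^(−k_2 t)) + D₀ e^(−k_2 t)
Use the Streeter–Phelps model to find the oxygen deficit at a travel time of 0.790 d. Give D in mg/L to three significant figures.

k_1 L₀/(k_2−k_1) = 0.392×38.6/(0.980−0.392) = 15.13/0.5880 = 25.73 mg/L.
e^(−k_1 t) = e^(−0.392×0.7900) = 0.7337; e^(−k_2 t) = e^(−0.980×0.7900) = 0.4611.
D = 25.73 × (0.7337 − 0.4611) + 1.61 × 0.4611 = 7.015 + 0.7423 = 7.757 mg/L.

D ≈ 7.76 mg/L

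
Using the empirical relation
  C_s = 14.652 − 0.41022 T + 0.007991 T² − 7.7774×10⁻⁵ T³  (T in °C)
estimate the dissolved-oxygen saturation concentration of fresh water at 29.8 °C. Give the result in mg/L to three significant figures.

C_s ≈ 7.47 mg/L

C_s = 14.652 − 0.41022×29.8 + 0.007991×29.8² − 7.7774×10⁻⁵×29.8³ = 7.466 mg/L.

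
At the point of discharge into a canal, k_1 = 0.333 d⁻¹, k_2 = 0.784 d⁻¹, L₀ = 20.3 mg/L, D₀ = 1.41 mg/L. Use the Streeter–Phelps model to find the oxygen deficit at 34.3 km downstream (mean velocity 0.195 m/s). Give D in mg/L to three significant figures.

Travel time t = x/v = 34.3 km / (0.195 m/s) = 34300 m / 0.195 m/s = 175900 s = 2.036 d.
k_1 L₀/(k_2−k_1) = 0.333×20.3/(0.784−0.333) = 6.760/0.4510 = 14.99 mg/L.
e^(−k_1 t) = e^(−0.333×2.036) = 0.5077; e^(−k_2 t) = e^(−0.784×2.036) = 0.2027.
D = 14.99 × (0.5077 − 0.2027) + 1.41 × 0.2027 = 4.571 + 0.2858 = 4.857 mg/L.

D ≈ 4.86 mg/L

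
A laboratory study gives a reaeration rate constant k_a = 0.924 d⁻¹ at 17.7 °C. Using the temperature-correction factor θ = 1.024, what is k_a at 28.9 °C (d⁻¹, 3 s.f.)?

k_a(T₂) = k_a(T₁) · θ^(T₂−T₁) = 0.924 × 1.024^(28.9−17.7)
= 0.924 × 1.024^11.2 = 0.924 × 1.304 = 1.205 d⁻¹.

k_a ≈ 1.21 d⁻¹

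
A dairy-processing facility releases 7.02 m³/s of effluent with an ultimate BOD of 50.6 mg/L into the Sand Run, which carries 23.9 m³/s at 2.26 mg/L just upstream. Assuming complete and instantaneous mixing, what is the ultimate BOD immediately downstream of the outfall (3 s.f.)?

13.2 mg/L

Flow-weighted mixing: C = (Q_r C_r + Q_w C_w)/(Q_r + Q_w)
= (23.9×2.26 + 7.02×50.6)/(23.9 + 7.02) = 409.2/30.92 = 13.23 mg/L.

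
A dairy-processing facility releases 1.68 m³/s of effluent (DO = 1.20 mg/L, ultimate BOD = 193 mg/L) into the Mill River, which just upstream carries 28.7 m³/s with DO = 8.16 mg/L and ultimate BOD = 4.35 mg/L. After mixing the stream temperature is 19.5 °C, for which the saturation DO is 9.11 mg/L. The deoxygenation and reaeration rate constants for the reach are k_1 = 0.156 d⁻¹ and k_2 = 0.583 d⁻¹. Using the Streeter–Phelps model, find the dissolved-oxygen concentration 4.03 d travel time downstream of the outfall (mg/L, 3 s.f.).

DO ≈ 6.62 mg/L

Mixed DO = (28.7×8.16 + 1.68×1.20)/(28.7+1.68) = 236.2/30.38 = 7.775 mg/L.
Mixed L₀ = (28.7×4.35 + 1.68×193)/(30.38) = 449.1/30.38 = 14.78 mg/L.
Initial deficit D₀ = C_s − DO₀ = 9.11 − 7.775 = 1.335 mg/L.
D(4.03) = [0.156×14.78/(0.583−0.156)](e^(−0.156×4.03) − e^(−0.583×4.03)) + 1.335 e^(−0.583×4.03)
= 5.401 × (0.5333 − 0.09542) + 1.335 × 0.09542 = 2.492 mg/L.
DO = 9.11 − 2.492 = 6.618 mg/L.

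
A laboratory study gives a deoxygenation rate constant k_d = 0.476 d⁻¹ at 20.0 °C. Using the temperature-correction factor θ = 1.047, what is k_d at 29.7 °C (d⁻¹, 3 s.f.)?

k_d(T₂) = k_d(T₁) · θ^(T₂−T₁) = 0.476 × 1.047^(29.7−20.0)
= 0.476 × 1.047^9.70 = 0.476 × 1.561 = 0.7432 d⁻¹.

k_d ≈ 0.743 d⁻¹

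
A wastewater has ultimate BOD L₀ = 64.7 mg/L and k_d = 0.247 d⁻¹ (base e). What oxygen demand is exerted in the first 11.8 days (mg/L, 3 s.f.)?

y_t = L₀(1 − e^(−k_d t)) = 64.7 × (1 − e^(−0.247×11.8))
= 64.7 × (1 − 0.05423) = 64.7 × 0.9458 = 61.19 mg/L.

y ≈ 61.2 mg/L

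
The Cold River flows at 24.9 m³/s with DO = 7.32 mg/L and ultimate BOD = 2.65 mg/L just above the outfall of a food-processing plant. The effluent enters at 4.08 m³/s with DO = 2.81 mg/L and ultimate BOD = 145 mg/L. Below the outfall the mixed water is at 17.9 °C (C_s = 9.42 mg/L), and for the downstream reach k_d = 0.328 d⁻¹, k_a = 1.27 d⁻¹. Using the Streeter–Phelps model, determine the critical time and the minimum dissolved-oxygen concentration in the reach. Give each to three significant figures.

t_c ≈ 0.986 d; minimum DO ≈ 5.18 mg/L

Mixed DO = (24.9×7.32 + 4.08×2.81)/(24.9+4.08) = 193.7/28.98 = 6.685 mg/L.
Mixed L₀ = (24.9×2.65 + 4.08×145)/(28.98) = 657.6/28.98 = 22.69 mg/L.
Initial deficit D₀ = C_s − DO₀ = 9.42 − 6.685 = 2.735 mg/L.
t_c = (1/0.9420) ln[(1.27/0.328)(1 − 2.735×0.9420/(0.328×22.69))] = 1.062 × ln(2.532) = 0.9861 d.
D_c = (0.328/1.27) × 22.69 × e^(−0.328×0.9861) = 0.2583 × 22.69 × 0.7237 = 4.241 mg/L.
Minimum DO = 9.42 − 4.241 = 5.179 mg/L.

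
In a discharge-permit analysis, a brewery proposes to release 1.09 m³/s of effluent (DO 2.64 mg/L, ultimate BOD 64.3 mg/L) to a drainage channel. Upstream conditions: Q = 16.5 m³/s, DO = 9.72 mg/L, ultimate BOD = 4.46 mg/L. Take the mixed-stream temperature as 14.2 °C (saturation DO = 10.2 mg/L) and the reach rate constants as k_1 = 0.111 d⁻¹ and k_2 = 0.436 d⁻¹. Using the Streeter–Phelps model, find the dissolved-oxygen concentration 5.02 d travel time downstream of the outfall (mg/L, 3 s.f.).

DO ≈ 8.81 mg/L

Mixed DO = (16.5×9.72 + 1.09×2.64)/(16.5+1.09) = 163.3/17.59 = 9.281 mg/L.
Mixed L₀ = (16.5×4.46 + 1.09×64.3)/(17.59) = 143.7/17.59 = 8.168 mg/L.
Initial deficit D₀ = C_s − DO₀ = 10.2 − 9.281 = 0.9187 mg/L.
D(5.02) = [0.111×8.168/(0.436−0.111)](e^(−0.111×5.02) − e^(−0.436×5.02)) + 0.9187 e^(−0.436×5.02)
= 2.790 × (0.5728 − 0.1121) + 0.9187 × 0.1121 = 1.388 mg/L.
DO = 10.2 − 1.388 = 8.812 mg/L.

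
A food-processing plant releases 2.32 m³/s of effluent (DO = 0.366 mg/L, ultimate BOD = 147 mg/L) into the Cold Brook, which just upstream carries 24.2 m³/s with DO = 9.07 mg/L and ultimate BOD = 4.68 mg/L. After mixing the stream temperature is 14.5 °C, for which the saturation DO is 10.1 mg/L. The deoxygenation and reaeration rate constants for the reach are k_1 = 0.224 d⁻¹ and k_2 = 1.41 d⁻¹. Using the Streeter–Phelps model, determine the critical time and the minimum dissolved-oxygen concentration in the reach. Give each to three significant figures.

t_c ≈ 0.871 d; minimum DO ≈ 7.86 mg/L

Mixed DO = (24.2×9.07 + 2.32×0.366)/(24.2+2.32) = 220.3/26.52 = 8.309 mg/L.
Mixed L₀ = (24.2×4.68 + 2.32×147)/(26.52) = 454.3/26.52 = 17.13 mg/L.
Initial deficit D₀ = C_s − DO₀ = 10.1 − 8.309 = 1.791 mg/L.
t_c = (1/1.186) ln[(1.41/0.224)(1 − 1.791×1.186/(0.224×17.13))] = 0.8432 × ln(2.809) = 0.8709 d.
D_c = (0.224/1.41) × 17.13 × e^(−0.224×0.8709) = 0.1589 × 17.13 × 0.8228 = 2.239 mg/L.
Minimum DO = 10.1 − 2.239 = 7.861 mg/L.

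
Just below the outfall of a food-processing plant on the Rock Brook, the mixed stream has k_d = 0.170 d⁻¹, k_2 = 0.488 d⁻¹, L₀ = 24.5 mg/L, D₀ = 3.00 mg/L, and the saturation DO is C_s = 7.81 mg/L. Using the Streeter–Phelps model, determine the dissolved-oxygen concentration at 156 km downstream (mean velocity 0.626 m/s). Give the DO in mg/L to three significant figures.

DO ≈ 2.26 mg/L

Travel time t = x/v = 156 km / (0.626 m/s) = 156000 m / 0.626 m/s = 249200 s = 2.884 d.
k_d L₀/(k_2−k_d) = 0.170×24.5/(0.488−0.170) = 4.165/0.3180 = 13.10 mg/L.
e^(−k_d t) = e^(−0.170×2.884) = 0.6124; e^(−k_2 t) = e^(−0.488×2.884) = 0.2447.
D = 13.10 × (0.6124 − 0.2447) + 3.00 × 0.2447 = 4.816 + 0.7342 = 5.550 mg/L.
DO = C_s − D = 7.81 − 5.550 = 2.260 mg/L.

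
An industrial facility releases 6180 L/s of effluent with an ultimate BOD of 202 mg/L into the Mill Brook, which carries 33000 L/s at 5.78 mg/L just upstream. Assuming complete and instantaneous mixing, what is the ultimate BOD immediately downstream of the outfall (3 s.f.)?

36.7 mg/L

Flow-weighted mixing: C = (Q_r C_r + Q_w C_w)/(Q_r + Q_w)
= (33000×5.78 + 6180×202)/(33000 + 6180) = 1.439×10^6/39180 = 36.73 mg/L.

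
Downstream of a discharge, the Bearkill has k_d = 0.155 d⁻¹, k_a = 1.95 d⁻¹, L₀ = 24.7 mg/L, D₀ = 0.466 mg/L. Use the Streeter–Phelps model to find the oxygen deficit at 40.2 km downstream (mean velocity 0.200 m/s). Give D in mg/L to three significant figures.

Travel time t = x/v = 40.2 km / (0.200 m/s) = 40200 m / 0.200 m/s = 201000 s = 2.326 d.
k_d L₀/(k_a−k_d) = 0.155×24.7/(1.95−0.155) = 3.829/1.795 = 2.133 mg/L.
e^(−k_d t) = e^(−0.155×2.326) = 0.6973; e^(−k_a t) = e^(−1.95×2.326) = 0.01071.
D = 2.133 × (0.6973 − 0.01071) + 0.466 × 0.01071 = 1.464 + 0.004991 = 1.469 mg/L.

D ≈ 1.47 mg/L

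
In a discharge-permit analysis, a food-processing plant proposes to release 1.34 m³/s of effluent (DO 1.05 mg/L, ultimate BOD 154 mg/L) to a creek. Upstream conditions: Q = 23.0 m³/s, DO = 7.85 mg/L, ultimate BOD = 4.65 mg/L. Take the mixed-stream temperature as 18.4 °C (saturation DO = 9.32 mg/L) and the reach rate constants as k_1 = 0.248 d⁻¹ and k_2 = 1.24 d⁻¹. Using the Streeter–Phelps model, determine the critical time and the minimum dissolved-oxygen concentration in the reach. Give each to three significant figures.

t_c ≈ 0.764 d; minimum DO ≈ 7.19 mg/L

Mixed DO = (23.0×7.85 + 1.34×1.05)/(23.0+1.34) = 182.0/24.34 = 7.476 mg/L.
Mixed L₀ = (23.0×4.65 + 1.34×154)/(24.34) = 313.3/24.34 = 12.87 mg/L.
Initial deficit D₀ = C_s − DO₀ = 9.32 − 7.476 = 1.844 mg/L.
t_c = (1/0.9920) ln[(1.24/0.248)(1 − 1.844×0.9920/(0.248×12.87))] = 1.008 × ln(2.134) = 0.7643 d.
D_c = (0.248/1.24) × 12.87 × e^(−0.248×0.7643) = 0.2000 × 12.87 × 0.8273 = 2.130 mg/L.
Minimum DO = 9.32 − 2.130 = 7.190 mg/L.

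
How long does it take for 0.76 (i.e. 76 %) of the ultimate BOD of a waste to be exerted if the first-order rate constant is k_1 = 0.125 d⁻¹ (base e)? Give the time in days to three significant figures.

y/L₀ = 1 − e^(−k_1 t) = 0.76 ⇒ e^(−k_1 t) = 0.240
t = −ln(0.240) / 0.125 = 1.427 / 0.125 = 11.42 d.

t ≈ 11.4 d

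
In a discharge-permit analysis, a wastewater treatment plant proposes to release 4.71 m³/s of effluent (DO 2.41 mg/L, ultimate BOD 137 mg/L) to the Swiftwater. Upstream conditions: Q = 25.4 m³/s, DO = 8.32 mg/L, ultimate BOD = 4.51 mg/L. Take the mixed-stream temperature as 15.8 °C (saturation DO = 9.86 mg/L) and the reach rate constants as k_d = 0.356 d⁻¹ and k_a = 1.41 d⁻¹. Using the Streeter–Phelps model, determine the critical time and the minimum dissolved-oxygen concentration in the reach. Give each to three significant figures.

Mixed DO = (25.4×8.32 + 4.71×2.41)/(25.4+4.71) = 222.7/30.11 = 7.396 mg/L.
Mixed L₀ = (25.4×4.51 + 4.71×137)/(30.11) = 759.8/30.11 = 25.23 mg/L.
Initial deficit D₀ = C_s − DO₀ = 9.86 − 7.396 = 2.464 mg/L.
t_c = (1/1.054) ln[(1.41/0.356)(1 − 2.464×1.054/(0.356×25.23))] = 0.9488 × ln(2.815) = 0.9821 d.
D_c = (0.356/1.41) × 25.23 × e^(−0.356×0.9821) = 0.2525 × 25.23 × 0.7050 = 4.492 mg/L.
Minimum DO = 9.86 − 4.492 = 5.368 mg/L.

t_c ≈ 0.982 d; minimum DO ≈ 5.37 mg/L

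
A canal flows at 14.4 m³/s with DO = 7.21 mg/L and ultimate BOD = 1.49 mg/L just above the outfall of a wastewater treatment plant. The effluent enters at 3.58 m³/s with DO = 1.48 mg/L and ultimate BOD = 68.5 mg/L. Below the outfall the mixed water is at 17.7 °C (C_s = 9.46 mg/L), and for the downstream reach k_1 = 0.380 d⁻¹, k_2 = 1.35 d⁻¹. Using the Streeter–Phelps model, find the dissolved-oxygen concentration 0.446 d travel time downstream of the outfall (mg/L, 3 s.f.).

Mixed DO = (14.4×7.21 + 3.58×1.48)/(14.4+3.58) = 109.1/17.98 = 6.069 mg/L.
Mixed L₀ = (14.4×1.49 + 3.58×68.5)/(17.98) = 266.7/17.98 = 14.83 mg/L.
Initial deficit D₀ = C_s − DO₀ = 9.46 − 6.069 = 3.391 mg/L.
D(0.446) = [0.380×14.83/(1.35−0.380)](e^(−0.380×0.446) − e^(−1.35×0.446)) + 3.391 e^(−1.35×0.446)
= 5.811 × (0.8441 − 0.5477) + 3.391 × 0.5477 = 3.580 mg/L.
DO = 9.46 − 3.580 = 5.880 mg/L.

DO ≈ 5.88 mg/L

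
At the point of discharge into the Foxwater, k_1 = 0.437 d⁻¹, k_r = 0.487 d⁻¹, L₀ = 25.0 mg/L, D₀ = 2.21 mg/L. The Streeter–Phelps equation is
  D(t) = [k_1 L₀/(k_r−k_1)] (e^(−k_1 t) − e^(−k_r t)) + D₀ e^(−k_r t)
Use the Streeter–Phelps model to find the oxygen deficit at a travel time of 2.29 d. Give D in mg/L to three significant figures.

D ≈ 9.41 mg/L

k_1 L₀/(k_r−k_1) = 0.437×25.0/(0.487−0.437) = 10.93/0.05000 = 218.5 mg/L.
e^(−k_1 t) = e^(−0.437×2.290) = 0.3676; e^(−k_r t) = e^(−0.487×2.290) = 0.3278.
D = 218.5 × (0.3676 − 0.3278) + 2.21 × 0.3278 = 8.690 + 0.7245 = 9.415 mg/L.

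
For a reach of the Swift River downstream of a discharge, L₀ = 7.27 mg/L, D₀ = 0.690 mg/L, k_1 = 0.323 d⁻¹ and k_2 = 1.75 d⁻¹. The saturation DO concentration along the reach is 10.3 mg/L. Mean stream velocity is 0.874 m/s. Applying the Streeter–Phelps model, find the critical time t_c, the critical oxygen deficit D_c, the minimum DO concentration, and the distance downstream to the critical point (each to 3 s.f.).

At the critical point dD/dt = 0, so k_1 L₀ e^(−k_1 t) = k_2 D. Substituting D(t) from the Streeter–Phelps equation and solving for t gives
t_c = ln[(k_2/k_1)(1 − D₀(k_2−k_1)/(k_1 L₀))] / (k_2−k_1).
Here k_2−k_1 = 1.427 d⁻¹ and 1 − D₀(k_2−k_1)/(k_1 L₀) = 1 − 0.690×1.427/(0.323×7.27) = 0.5807, so
t_c = ln(5.418 × 0.5807) / 1.427 = 1.146 / 1.427 = 0.8032 d.
D_c = (k_1/k_2) L₀ e^(−k_1 t_c) = (0.323/1.75) × 7.27 × e^(−0.323×0.8032) = 0.1846 × 7.27 × 0.7715 = 1.035 mg/L.
Minimum DO = C_s − D_c = 10.3 − 1.035 = 9.265 mg/L.
x_c = v t_c = 0.874 m/s × 0.8032 d × 86400 s/d = 60650 m ≈ 60.7 km.

t_c ≈ 0.803 d; D_c ≈ 1.04 mg/L; min DO ≈ 9.26 mg/L; x_c ≈ 60.7 km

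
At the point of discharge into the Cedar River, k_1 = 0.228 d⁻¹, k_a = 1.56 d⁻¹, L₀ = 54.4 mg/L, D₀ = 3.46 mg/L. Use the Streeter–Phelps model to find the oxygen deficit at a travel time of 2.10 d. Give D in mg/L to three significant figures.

D ≈ 5.55 mg/L

k_1 L₀/(k_a−k_1) = 0.228×54.4/(1.56−0.228) = 12.40/1.332 = 9.312 mg/L.
e^(−k_1 t) = e^(−0.228×2.100) = 0.6195; e^(−k_a t) = e^(−1.56×2.100) = 0.03778.
D = 9.312 × (0.6195 − 0.03778) + 3.46 × 0.03778 = 5.417 + 0.1307 = 5.548 mg/L.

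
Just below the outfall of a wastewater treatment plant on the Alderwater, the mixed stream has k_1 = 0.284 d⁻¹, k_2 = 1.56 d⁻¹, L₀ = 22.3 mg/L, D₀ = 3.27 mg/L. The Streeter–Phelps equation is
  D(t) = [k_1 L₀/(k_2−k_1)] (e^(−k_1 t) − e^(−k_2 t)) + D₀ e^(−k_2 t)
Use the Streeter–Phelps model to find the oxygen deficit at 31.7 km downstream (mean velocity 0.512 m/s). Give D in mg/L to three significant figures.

D ≈ 3.50 mg/L

Travel time t = x/v = 31.7 km / (0.512 m/s) = 31700 m / 0.512 m/s = 61910 s = 0.7166 d.
k_1 L₀/(k_2−k_1) = 0.284×22.3/(1.56−0.284) = 6.333/1.276 = 4.963 mg/L.
e^(−k_1 t) = e^(−0.284×0.7166) = 0.8159; e^(−k_2 t) = e^(−1.56×0.7166) = 0.3270.
D = 4.963 × (0.8159 − 0.3270) + 3.27 × 0.3270 = 2.427 + 1.069 = 3.496 mg/L.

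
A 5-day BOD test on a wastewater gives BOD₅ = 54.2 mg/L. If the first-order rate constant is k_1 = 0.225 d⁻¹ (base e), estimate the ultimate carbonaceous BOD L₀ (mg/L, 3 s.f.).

BOD₅ = L₀(1 − e^(−5k_1)) ⇒ L₀ = BOD₅ / (1 − e^(−5×0.225))
= 54.2 / (1 − 0.3247) = 54.2 / 0.6753 = 80.25 mg/L.

L₀ ≈ 80.3 mg/L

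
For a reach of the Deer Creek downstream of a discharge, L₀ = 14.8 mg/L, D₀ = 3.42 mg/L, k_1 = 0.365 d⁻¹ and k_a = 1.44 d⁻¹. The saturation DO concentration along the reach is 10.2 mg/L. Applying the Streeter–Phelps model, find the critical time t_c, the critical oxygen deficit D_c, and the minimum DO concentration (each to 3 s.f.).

At the critical point dD/dt = 0, so k_1 L₀ e^(−k_1 t) = k_a D. Substituting D(t) from the Streeter–Phelps equation and solving for t gives
t_c = ln[(k_a/k_1)(1 − D₀(k_a−k_1)/(k_1 L₀))] / (k_a−k_1).
Here k_a−k_1 = 1.075 d⁻¹ and 1 − D₀(k_a−k_1)/(k_1 L₀) = 1 − 3.42×1.075/(0.365×14.8) = 0.3194, so
t_c = ln(3.945 × 0.3194) / 1.075 = 0.2312 / 1.075 = 0.2151 d.
D_c = (k_1/k_a) L₀ e^(−k_1 t_c) = (0.365/1.44) × 14.8 × e^(−0.365×0.2151) = 0.2535 × 14.8 × 0.9245 = 3.468 mg/L.
Minimum DO = C_s − D_c = 10.2 − 3.468 = 6.732 mg/L.

t_c ≈ 0.215 d; D_c ≈ 3.47 mg/L; min DO ≈ 6.73 mg/L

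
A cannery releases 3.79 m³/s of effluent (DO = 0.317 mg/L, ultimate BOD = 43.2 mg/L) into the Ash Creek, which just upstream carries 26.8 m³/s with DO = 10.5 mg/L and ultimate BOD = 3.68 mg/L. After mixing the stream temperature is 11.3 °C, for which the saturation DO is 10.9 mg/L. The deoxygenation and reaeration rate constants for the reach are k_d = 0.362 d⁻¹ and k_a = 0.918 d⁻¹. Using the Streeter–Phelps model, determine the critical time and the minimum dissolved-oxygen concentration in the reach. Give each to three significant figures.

t_c ≈ 1.04 d; minimum DO ≈ 8.58 mg/L

Mixed DO = (26.8×10.5 + 3.79×0.317)/(26.8+3.79) = 282.6/30.59 = 9.238 mg/L.
Mixed L₀ = (26.8×3.68 + 3.79×43.2)/(30.59) = 262.4/30.59 = 8.576 mg/L.
Initial deficit D₀ = C_s − DO₀ = 10.9 − 9.238 = 1.662 mg/L.
t_c = (1/0.5560) ln[(0.918/0.362)(1 − 1.662×0.5560/(0.362×8.576))] = 1.799 × ln(1.781) = 1.038 d.
D_c = (0.362/0.918) × 8.576 × e^(−0.362×1.038) = 0.3943 × 8.576 × 0.6867 = 2.322 mg/L.
Minimum DO = 10.9 − 2.322 = 8.578 mg/L.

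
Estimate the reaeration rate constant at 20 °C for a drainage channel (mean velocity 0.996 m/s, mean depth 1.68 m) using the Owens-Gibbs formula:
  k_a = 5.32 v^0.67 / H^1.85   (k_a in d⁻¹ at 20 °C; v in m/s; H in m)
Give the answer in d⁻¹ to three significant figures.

k_a = 5.32 × 0.996^0.67 / 1.68^1.85 = 5.32 × 0.9973 / 2.611 = 2.032 d⁻¹.

k_a ≈ 2.03 d⁻¹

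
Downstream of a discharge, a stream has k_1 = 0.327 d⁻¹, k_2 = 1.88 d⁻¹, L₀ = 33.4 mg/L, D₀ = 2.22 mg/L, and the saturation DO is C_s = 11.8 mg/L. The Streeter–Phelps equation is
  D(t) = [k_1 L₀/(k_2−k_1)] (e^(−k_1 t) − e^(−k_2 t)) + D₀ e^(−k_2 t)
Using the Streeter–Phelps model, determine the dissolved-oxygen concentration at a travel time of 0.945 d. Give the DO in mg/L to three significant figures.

k_1 L₀/(k_2−k_1) = 0.327×33.4/(1.88−0.327) = 10.92/1.553 = 7.033 mg/L.
e^(−k_1 t) = e^(−0.327×0.9450) = 0.7342; e^(−k_2 t) = e^(−1.88×0.9450) = 0.1692.
D = 7.033 × (0.7342 − 0.1692) + 2.22 × 0.1692 = 3.973 + 0.3757 = 4.349 mg/L.
DO = C_s − D = 11.8 − 4.349 = 7.451 mg/L.

DO ≈ 7.45 mg/L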